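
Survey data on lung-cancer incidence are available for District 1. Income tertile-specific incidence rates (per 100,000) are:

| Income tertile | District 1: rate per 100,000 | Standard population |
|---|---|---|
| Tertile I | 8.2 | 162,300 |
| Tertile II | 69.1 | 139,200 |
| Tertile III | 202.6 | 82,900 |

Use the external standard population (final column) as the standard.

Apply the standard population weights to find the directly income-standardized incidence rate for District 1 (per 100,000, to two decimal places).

72.18

Standard total = 384,400; weights = 0.4222, 0.3621, 0.2157.
Standardized rate: 0.4222×8.2 + 0.3621×69.1 + 0.2157×202.6 = 72.1777 per 100,000.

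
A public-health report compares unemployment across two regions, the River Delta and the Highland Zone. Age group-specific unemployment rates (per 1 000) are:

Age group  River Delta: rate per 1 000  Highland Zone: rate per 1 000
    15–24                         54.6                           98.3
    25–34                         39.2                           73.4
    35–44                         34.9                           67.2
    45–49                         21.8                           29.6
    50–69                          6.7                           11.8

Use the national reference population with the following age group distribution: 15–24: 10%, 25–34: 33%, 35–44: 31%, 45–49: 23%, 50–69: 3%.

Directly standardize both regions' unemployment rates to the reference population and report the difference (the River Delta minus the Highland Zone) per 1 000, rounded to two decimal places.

-27.62

Standard weights: 0.10, 0.33, 0.31, 0.23, 0.03.
The River Delta: 0.1000×54.6 + 0.3300×39.2 + 0.3100×34.9 + 0.2300×21.8 + 0.0300×6.7 = 34.4300 per 1 000.
The Highland Zone: 0.1000×98.3 + 0.3300×73.4 + 0.3100×67.2 + 0.2300×29.6 + 0.0300×11.8 = 62.0460 per 1 000.
Difference = 34.4300 − 62.0460 = -27.6160.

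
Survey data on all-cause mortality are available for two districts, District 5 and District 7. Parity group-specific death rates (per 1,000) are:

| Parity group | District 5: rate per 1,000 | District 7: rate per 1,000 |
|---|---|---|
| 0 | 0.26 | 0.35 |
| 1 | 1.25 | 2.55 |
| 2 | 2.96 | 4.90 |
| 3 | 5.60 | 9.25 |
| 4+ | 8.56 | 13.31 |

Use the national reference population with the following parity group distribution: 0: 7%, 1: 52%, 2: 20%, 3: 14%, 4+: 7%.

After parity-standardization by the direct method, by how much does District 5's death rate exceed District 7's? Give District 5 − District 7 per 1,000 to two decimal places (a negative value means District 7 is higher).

Standard weights: 0.07, 0.52, 0.20, 0.14, 0.07.
District 5: 0.0700×0.26 + 0.5200×1.25 + 0.2000×2.96 + 0.1400×5.60 + 0.0700×8.56 = 2.6434 per 1,000.
District 7: 0.0700×0.35 + 0.5200×2.55 + 0.2000×4.90 + 0.1400×9.25 + 0.0700×13.31 = 4.5572 per 1,000.
Difference = 2.6434 − 4.5572 = -1.9138.

-1.91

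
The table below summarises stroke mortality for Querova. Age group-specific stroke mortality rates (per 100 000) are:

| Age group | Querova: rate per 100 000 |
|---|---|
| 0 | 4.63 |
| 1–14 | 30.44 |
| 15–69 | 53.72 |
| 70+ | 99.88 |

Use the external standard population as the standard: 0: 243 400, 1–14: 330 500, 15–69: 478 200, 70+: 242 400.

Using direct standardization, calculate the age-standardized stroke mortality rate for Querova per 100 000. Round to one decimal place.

Standard total = 1 294 500; weights = 0.1880, 0.2553, 0.3694, 0.1873.
Standardized rate: 0.1880×4.63 + 0.2553×30.44 + 0.3694×53.72 + 0.1873×99.88 = 47.1898 per 100 000.

47.2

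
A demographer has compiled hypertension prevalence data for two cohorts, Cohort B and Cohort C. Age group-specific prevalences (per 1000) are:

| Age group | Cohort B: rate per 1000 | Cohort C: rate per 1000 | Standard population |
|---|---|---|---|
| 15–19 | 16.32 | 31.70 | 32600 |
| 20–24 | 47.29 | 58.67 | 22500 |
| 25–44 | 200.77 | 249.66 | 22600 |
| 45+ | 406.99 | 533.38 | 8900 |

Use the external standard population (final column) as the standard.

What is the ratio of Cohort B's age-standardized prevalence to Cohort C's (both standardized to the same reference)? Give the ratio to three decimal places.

Standard total = 86600; weights = 0.3764, 0.2598, 0.2610, 0.1028.
Cohort B: 0.3764×16.32 + 0.2598×47.29 + 0.2610×200.77 + 0.1028×406.99 = 112.6521 per 1000.
Cohort C: 0.3764×31.70 + 0.2598×58.67 + 0.2610×249.66 + 0.1028×533.38 = 147.1466 per 1000.
Ratio = 112.6521 ÷ 147.1466 = 0.76558.

0.766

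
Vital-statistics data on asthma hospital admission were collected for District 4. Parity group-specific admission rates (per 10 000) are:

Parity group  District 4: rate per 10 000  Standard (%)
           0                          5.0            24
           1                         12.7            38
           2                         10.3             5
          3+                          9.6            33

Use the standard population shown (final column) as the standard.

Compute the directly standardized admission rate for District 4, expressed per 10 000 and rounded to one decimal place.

9.7

Standard weights: 0.24, 0.38, 0.05, 0.33.
Standardized rate: 0.2400×5.0 + 0.3800×12.7 + 0.0500×10.3 + 0.3300×9.6 = 9.7090 per 10 000.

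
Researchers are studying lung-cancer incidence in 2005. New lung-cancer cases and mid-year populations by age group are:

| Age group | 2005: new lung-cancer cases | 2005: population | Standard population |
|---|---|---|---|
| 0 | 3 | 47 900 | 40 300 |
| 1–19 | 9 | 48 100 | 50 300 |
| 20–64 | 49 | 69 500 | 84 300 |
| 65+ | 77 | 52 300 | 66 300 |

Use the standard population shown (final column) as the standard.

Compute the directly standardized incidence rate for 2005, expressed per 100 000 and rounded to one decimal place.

Age-specific rates per 100 000 for 2005: 6.26, 18.71, 70.50, 147.23.
Standard total = 241 200; weights = 0.1671, 0.2085, 0.3495, 0.2749.
Standardized rate: 0.1671×6.26 + 0.2085×18.71 + 0.3495×70.50 + 0.2749×147.23 = 70.0589 per 100 000.

70.1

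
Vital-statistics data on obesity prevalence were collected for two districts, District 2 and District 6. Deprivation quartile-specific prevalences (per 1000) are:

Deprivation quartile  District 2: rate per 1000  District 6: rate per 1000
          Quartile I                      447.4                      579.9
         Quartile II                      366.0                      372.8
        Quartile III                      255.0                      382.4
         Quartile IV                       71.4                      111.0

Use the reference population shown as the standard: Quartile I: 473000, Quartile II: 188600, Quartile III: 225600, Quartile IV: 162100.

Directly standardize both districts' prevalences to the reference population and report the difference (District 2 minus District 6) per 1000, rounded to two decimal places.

-94.46

Standard total = 1049300; weights = 0.4508, 0.1797, 0.2150, 0.1545.
District 2: 0.4508×447.4 + 0.1797×366.0 + 0.2150×255.0 + 0.1545×71.4 = 333.3172 per 1000.
District 6: 0.4508×579.9 + 0.1797×372.8 + 0.2150×382.4 + 0.1545×111.0 = 427.7760 per 1000.
Difference = 333.3172 − 427.7760 = -94.4588.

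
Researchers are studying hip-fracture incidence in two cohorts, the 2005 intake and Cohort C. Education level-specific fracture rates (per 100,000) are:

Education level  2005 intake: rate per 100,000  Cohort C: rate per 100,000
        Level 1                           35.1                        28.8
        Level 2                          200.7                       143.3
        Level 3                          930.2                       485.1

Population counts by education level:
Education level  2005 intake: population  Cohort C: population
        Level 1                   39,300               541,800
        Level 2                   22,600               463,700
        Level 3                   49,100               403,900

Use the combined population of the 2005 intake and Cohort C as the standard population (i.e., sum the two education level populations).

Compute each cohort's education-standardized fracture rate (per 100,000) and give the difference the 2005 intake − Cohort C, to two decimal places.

Combined standard total = 1,520,400; weights = 0.3822, 0.3199, 0.2979.
The 2005 intake: 0.3822×35.1 + 0.3199×200.7 + 0.2979×930.2 = 354.7603 per 100,000.
Cohort C: 0.3822×28.8 + 0.3199×143.3 + 0.2979×485.1 = 201.3765 per 100,000.
Difference = 354.7603 − 201.3765 = 153.3839.

153.38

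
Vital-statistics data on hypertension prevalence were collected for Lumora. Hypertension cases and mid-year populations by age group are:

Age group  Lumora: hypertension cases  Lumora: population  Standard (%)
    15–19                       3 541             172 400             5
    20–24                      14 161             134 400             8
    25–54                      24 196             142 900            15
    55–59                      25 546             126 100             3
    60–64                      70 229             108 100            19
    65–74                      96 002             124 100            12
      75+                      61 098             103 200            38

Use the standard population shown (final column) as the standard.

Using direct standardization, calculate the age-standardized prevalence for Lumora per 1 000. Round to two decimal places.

Age-specific rates per 1 000 for Lumora: 20.539, 105.365, 169.321, 202.585, 649.667, 773.586, 592.035.
Standard weights: 0.05, 0.08, 0.15, 0.03, 0.19, 0.12, 0.38.
Standardized rate: 0.0500×20.539 + 0.0800×105.365 + 0.1500×169.321 + 0.0300×202.585 + 0.1900×649.667 + 0.1200×773.586 + 0.3800×592.035 = 482.1722 per 1 000.

482.17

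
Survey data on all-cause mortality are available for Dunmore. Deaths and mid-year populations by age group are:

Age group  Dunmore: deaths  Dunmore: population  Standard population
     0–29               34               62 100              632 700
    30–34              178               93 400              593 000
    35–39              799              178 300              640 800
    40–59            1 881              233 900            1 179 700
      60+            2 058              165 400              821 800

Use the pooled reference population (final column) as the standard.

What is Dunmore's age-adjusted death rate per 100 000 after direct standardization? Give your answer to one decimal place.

622.0

Age-specific rates per 100 000 for Dunmore: 54.75, 190.58, 448.12, 804.19, 1244.26.
Standard total = 3 868 000; weights = 0.1636, 0.1533, 0.1657, 0.3050, 0.2125.
Standardized rate: 0.1636×54.75 + 0.1533×190.58 + 0.1657×448.12 + 0.3050×804.19 + 0.2125×1244.26 = 622.0378 per 100 000.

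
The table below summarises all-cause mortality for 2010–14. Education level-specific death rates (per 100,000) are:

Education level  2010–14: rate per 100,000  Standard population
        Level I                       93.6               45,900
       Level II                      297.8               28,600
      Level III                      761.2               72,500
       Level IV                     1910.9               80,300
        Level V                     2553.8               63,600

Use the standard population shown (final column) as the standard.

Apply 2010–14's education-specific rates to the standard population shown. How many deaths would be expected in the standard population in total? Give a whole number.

3839

Expected deaths = Σ (standard pop × education-specific rate ÷ 100,000)
= 45,900×93.6/100,000 + 28,600×297.8/100,000 + 72,500×761.2/100,000 + 80,300×1910.9/100,000 + 63,600×2553.8/100,000
= 42.96 + 85.17 + 551.87 + 1534.45 + 1624.22 = 3838.67.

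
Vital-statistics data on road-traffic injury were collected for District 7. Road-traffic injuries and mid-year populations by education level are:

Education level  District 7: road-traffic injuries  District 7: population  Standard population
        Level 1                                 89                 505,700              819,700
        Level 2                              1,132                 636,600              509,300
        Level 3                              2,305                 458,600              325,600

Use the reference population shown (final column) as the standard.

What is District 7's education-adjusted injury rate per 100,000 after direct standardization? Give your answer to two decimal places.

Education-specific rates per 100,000 for District 7: 17.60, 177.82, 502.62.
Standard total = 1,654,600; weights = 0.4954, 0.3078, 0.1968.
Standardized rate: 0.4954×17.60 + 0.3078×177.82 + 0.1968×502.62 = 162.3605 per 100,000.

162.36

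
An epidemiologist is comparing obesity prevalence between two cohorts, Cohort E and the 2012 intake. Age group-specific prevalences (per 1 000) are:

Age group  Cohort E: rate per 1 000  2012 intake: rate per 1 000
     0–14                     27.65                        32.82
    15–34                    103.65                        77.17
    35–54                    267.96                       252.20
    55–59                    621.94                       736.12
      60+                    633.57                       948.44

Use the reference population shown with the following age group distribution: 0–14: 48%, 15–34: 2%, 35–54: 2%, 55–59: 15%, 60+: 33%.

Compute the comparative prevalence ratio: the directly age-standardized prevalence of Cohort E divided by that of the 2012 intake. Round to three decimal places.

0.725

Standard weights: 0.48, 0.02, 0.02, 0.15, 0.33.
Cohort E: 0.4800×27.65 + 0.0200×103.65 + 0.0200×267.96 + 0.1500×621.94 + 0.3300×633.57 = 323.0733 per 1 000.
The 2012 intake: 0.4800×32.82 + 0.0200×77.17 + 0.0200×252.20 + 0.1500×736.12 + 0.3300×948.44 = 445.7442 per 1 000.
Ratio = 323.0733 ÷ 445.7442 = 0.72480.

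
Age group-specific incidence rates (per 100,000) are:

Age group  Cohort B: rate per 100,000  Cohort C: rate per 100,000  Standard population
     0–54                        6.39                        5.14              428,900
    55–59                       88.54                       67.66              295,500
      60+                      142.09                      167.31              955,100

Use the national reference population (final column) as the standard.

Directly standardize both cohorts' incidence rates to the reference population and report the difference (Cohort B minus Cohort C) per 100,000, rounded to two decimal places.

-10.35

Standard total = 1,679,500; weights = 0.2554, 0.1759, 0.5687.
Cohort B: 0.2554×6.39 + 0.1759×88.54 + 0.5687×142.09 = 98.0139 per 100,000.
Cohort C: 0.2554×5.14 + 0.1759×67.66 + 0.5687×167.31 = 108.3631 per 100,000.
Difference = 98.0139 − 108.3631 = -10.3492.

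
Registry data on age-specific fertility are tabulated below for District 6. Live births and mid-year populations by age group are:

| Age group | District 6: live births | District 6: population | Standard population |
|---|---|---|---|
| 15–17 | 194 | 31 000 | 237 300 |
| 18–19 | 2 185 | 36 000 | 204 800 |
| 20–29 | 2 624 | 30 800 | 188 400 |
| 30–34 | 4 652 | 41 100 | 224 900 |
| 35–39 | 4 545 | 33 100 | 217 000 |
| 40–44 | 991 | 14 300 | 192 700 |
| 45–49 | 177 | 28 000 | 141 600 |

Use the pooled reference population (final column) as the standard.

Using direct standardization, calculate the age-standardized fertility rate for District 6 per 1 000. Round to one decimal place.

70.7

Age-specific rates per 1 000 for District 6: 6.258, 60.694, 85.195, 113.187, 137.311, 69.301, 6.321.
Standard total = 1 406 700; weights = 0.1687, 0.1456, 0.1339, 0.1599, 0.1543, 0.1370, 0.1007.
Standardized rate: 0.1687×6.258 + 0.1456×60.694 + 0.1339×85.195 + 0.1599×113.187 + 0.1543×137.311 + 0.1370×69.301 + 0.1007×6.321 = 70.7099 per 1 000.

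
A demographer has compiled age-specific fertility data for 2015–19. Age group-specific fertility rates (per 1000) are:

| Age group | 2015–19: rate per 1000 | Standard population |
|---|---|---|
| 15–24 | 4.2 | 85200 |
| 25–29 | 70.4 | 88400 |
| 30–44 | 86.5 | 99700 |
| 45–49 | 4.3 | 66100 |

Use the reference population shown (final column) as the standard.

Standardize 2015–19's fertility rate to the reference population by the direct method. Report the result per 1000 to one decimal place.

Standard total = 339400; weights = 0.2510, 0.2605, 0.2938, 0.1948.
Standardized rate: 0.2510×4.2 + 0.2605×70.4 + 0.2938×86.5 + 0.1948×4.3 = 45.6378 per 1000.

45.6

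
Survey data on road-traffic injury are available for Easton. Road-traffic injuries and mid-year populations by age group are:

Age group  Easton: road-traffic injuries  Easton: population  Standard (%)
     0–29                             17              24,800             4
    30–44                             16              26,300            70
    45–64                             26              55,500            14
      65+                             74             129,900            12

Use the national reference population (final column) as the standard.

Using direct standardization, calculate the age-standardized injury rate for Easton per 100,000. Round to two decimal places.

Age-specific rates per 100,000 for Easton: 68.55, 60.84, 46.85, 56.97.
Standard weights: 0.04, 0.70, 0.14, 0.12.
Standardized rate: 0.0400×68.55 + 0.7000×60.84 + 0.1400×46.85 + 0.1200×56.97 = 58.7221 per 100,000.

58.72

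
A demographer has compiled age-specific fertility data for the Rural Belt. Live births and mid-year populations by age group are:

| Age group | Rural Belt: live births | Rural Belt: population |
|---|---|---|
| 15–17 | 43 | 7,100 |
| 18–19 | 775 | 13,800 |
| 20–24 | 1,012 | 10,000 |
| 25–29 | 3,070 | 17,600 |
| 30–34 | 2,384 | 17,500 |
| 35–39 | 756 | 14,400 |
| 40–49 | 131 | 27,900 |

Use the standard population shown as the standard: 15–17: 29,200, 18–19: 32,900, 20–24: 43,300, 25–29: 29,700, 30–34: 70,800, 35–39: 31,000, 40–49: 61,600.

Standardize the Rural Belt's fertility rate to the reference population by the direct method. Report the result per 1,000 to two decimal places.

Age-specific rates per 1,000 for the Rural Belt: 6.056, 56.159, 101.200, 174.432, 136.229, 52.500, 4.695.
Standard total = 298,500; weights = 0.0978, 0.1102, 0.1451, 0.0995, 0.2372, 0.1039, 0.2064.
Standardized rate: 0.0978×6.056 + 0.1102×56.159 + 0.1451×101.200 + 0.0995×174.432 + 0.2372×136.229 + 0.1039×52.500 + 0.2064×4.695 = 77.5504 per 1,000.

77.55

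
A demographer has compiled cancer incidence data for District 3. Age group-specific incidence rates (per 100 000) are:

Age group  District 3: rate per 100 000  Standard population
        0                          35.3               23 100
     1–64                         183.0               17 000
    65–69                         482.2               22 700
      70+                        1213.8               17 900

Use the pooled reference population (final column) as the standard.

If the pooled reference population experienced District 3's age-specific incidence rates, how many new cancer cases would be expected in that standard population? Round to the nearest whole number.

Expected new cancer cases = Σ (standard pop × age-specific rate ÷ 100 000)
= 23 100×35.3/100 000 + 17 000×183.0/100 000 + 22 700×482.2/100 000 + 17 900×1213.8/100 000
= 8.15 + 31.11 + 109.46 + 217.27 = 365.99.

366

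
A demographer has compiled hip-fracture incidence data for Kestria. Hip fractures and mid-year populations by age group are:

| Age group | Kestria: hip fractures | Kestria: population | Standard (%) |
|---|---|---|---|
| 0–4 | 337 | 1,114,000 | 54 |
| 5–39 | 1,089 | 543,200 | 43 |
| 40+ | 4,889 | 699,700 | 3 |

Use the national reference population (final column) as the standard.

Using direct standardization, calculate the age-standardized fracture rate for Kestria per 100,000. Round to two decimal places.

123.50

Age-specific rates per 100,000 for Kestria: 30.25, 200.48, 698.73.
Standard weights: 0.54, 0.43, 0.03.
Standardized rate: 0.5400×30.25 + 0.4300×200.48 + 0.0300×698.73 = 123.5034 per 100,000.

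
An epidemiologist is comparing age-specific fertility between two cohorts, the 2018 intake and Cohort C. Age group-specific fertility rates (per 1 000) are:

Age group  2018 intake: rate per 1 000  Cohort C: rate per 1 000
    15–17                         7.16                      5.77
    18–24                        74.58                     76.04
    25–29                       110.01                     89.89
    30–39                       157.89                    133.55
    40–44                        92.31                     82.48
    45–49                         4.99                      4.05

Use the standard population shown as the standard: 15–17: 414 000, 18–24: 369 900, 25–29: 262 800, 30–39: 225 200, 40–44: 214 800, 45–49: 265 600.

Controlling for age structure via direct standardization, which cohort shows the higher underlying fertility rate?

Standard total = 1 752 300; weights = 0.2363, 0.2111, 0.1500, 0.1285, 0.1226, 0.1516.
The 2018 intake: 0.2363×7.16 + 0.2111×74.58 + 0.1500×110.01 + 0.1285×157.89 + 0.1226×92.31 + 0.1516×4.99 = 66.2971 per 1 000.
Cohort C: 0.2363×5.77 + 0.2111×76.04 + 0.1500×89.89 + 0.1285×133.55 + 0.1226×82.48 + 0.1516×4.05 = 58.7838 per 1 000.

2018 intake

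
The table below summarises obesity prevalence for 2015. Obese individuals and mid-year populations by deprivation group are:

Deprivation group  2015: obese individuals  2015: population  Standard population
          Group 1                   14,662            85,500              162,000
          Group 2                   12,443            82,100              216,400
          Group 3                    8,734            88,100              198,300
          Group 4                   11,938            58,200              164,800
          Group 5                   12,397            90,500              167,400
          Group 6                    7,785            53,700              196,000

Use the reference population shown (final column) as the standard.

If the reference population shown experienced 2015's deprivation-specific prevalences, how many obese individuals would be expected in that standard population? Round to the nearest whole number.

Deprivation-specific rates per 1,000 for 2015: 171.485, 151.559, 99.137, 205.120, 136.983, 144.972.
Expected obese individuals = Σ (standard pop × deprivation-specific rate ÷ 1,000)
= 162,000×171.485/1,000 + 216,400×151.559/1,000 + 198,300×99.137/1,000 + 164,800×205.120/1,000 + 167,400×136.983/1,000 + 196,000×144.972/1,000
= 27780.63 + 32797.38 + 19658.94 + 33803.82 + 22931.03 + 28414.53 = 165386.32.

165386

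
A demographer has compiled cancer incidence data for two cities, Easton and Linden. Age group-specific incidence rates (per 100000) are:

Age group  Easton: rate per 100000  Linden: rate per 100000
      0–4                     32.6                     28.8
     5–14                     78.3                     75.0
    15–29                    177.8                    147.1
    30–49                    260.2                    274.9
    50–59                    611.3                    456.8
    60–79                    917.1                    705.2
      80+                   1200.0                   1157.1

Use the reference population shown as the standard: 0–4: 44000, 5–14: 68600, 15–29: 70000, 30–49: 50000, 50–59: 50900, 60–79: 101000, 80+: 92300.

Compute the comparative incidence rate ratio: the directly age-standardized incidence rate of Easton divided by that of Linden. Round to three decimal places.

1.151

Standard total = 476800; weights = 0.0923, 0.1439, 0.1468, 0.1049, 0.1068, 0.2118, 0.1936.
Easton: 0.0923×32.6 + 0.1439×78.3 + 0.1468×177.8 + 0.1049×260.2 + 0.1068×611.3 + 0.2118×917.1 + 0.1936×1200.0 = 559.4884 per 100000.
Linden: 0.0923×28.8 + 0.1439×75.0 + 0.1468×147.1 + 0.1049×274.9 + 0.1068×456.8 + 0.2118×705.2 + 0.1936×1157.1 = 486.0127 per 100000.
Ratio = 559.4884 ÷ 486.0127 = 1.15118.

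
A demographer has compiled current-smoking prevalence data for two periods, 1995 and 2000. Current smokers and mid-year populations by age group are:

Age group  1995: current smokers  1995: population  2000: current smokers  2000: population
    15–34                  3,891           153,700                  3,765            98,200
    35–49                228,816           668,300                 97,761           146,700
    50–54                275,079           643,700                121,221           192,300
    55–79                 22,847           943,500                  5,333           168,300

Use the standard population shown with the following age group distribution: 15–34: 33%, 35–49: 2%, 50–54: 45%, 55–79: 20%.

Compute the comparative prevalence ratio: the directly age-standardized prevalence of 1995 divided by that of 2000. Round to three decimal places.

Age-specific rates per 1,000 for 1995: 25.316, 342.385, 427.340, 24.215.
For 2000: 38.340, 666.401, 630.374, 31.687.
Standard weights: 0.33, 0.02, 0.45, 0.20.
1995: 0.3300×25.316 + 0.0200×342.385 + 0.4500×427.340 + 0.2000×24.215 = 212.3480 per 1,000.
2000: 0.3300×38.340 + 0.0200×666.401 + 0.4500×630.374 + 0.2000×31.687 = 315.9862 per 1,000.
Ratio = 212.3480 ÷ 315.9862 = 0.67202.

0.672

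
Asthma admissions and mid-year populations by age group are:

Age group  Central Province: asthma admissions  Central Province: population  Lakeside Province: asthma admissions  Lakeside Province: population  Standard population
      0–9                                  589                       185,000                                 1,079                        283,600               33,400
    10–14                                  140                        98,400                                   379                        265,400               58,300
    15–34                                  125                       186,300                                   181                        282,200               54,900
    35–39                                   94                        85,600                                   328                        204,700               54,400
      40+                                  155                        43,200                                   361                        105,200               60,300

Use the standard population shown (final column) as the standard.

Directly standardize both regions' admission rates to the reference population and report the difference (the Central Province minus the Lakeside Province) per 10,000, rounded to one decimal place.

-1.4

Age-specific rates per 10,000 for the Central Province: 31.84, 14.23, 6.71, 10.98, 35.88.
For the Lakeside Province: 38.05, 14.28, 6.41, 16.02, 34.32.
Standard total = 261,300; weights = 0.1278, 0.2231, 0.2101, 0.2082, 0.2308.
The Central Province: 0.1278×31.84 + 0.2231×14.23 + 0.2101×6.71 + 0.2082×10.98 + 0.2308×35.88 = 19.2198 per 10,000.
The Lakeside Province: 0.1278×38.05 + 0.2231×14.28 + 0.2101×6.41 + 0.2082×16.02 + 0.2308×34.32 = 20.6518 per 10,000.
Difference = 19.2198 − 20.6518 = -1.4320.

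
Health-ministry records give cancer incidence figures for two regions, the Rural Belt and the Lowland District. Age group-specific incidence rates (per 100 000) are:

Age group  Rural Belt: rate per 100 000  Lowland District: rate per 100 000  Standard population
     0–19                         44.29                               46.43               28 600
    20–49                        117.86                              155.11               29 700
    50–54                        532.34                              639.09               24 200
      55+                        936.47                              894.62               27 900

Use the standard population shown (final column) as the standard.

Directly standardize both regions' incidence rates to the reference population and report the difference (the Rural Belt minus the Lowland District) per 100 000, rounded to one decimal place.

Standard total = 110 400; weights = 0.2591, 0.2690, 0.2192, 0.2527.
The Rural Belt: 0.2591×44.29 + 0.2690×117.86 + 0.2192×532.34 + 0.2527×936.47 = 396.5333 per 100 000.
The Lowland District: 0.2591×46.43 + 0.2690×155.11 + 0.2192×639.09 + 0.2527×894.62 = 419.9324 per 100 000.
Difference = 396.5333 − 419.9324 = -23.3991.

-23.4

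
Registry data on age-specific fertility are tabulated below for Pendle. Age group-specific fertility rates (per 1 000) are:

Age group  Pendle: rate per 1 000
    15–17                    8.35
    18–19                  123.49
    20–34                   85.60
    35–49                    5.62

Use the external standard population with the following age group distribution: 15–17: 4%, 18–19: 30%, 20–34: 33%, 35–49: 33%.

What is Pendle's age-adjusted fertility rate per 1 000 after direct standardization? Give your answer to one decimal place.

Standard weights: 0.04, 0.30, 0.33, 0.33.
Standardized rate: 0.0400×8.35 + 0.3000×123.49 + 0.3300×85.60 + 0.3300×5.62 = 67.4836 per 1 000.

67.5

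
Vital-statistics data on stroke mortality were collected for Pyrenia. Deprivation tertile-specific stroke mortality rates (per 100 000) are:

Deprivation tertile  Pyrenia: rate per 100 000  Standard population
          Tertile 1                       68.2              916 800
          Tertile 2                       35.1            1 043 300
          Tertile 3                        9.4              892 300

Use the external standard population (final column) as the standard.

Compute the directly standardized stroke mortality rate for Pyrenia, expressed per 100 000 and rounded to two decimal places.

Standard total = 2 852 400; weights = 0.3214, 0.3658, 0.3128.
Standardized rate: 0.3214×68.2 + 0.3658×35.1 + 0.3128×9.4 = 37.6992 per 100 000.

37.70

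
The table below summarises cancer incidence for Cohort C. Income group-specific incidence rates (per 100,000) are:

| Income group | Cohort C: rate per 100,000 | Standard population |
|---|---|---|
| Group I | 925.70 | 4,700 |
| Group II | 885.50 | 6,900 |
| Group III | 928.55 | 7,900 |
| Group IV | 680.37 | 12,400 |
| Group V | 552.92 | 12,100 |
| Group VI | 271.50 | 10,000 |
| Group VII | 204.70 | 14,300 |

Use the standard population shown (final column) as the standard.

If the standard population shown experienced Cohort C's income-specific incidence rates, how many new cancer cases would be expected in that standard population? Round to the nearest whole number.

386

Expected new cancer cases = Σ (standard pop × income-specific rate ÷ 100,000)
= 4,700×925.70/100,000 + 6,900×885.50/100,000 + 7,900×928.55/100,000 + 12,400×680.37/100,000 + 12,100×552.92/100,000 + 10,000×271.50/100,000 + 14,300×204.70/100,000
= 43.51 + 61.10 + 73.36 + 84.37 + 66.90 + 27.15 + 29.27 = 385.65.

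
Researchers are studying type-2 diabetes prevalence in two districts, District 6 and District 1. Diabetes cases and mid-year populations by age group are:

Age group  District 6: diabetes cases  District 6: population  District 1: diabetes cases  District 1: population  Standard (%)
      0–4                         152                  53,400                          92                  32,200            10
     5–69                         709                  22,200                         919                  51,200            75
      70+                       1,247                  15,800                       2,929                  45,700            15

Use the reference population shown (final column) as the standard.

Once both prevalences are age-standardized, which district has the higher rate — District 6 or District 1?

Age-specific rates per 1,000 for District 6: 2.846, 31.937, 78.924.
For District 1: 2.857, 17.949, 64.092.
Standard weights: 0.10, 0.75, 0.15.
District 6: 0.1000×2.846 + 0.7500×31.937 + 0.1500×78.924 = 36.0760 per 1,000.
District 1: 0.1000×2.857 + 0.7500×17.949 + 0.1500×64.092 = 23.3614 per 1,000.
The crude rates (23.06 vs 30.52) would put District 1 higher, but that reflects its age composition; once standardized to a common age structure, District 6 has the higher underlying rate.

District 6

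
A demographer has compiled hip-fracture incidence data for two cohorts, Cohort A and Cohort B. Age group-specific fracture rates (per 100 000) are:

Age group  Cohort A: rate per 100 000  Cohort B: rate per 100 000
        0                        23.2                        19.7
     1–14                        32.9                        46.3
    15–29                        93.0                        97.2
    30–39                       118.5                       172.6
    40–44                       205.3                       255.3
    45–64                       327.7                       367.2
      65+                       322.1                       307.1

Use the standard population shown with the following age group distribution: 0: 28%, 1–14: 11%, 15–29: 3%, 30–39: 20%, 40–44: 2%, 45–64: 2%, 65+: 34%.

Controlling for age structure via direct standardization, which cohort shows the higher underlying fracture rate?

Standard weights: 0.28, 0.11, 0.03, 0.20, 0.02, 0.02, 0.34.
Cohort A: 0.2800×23.2 + 0.1100×32.9 + 0.0300×93.0 + 0.2000×118.5 + 0.0200×205.3 + 0.0200×327.7 + 0.3400×322.1 = 156.7790 per 100 000.
Cohort B: 0.2800×19.7 + 0.1100×46.3 + 0.0300×97.2 + 0.2000×172.6 + 0.0200×255.3 + 0.0200×367.2 + 0.3400×307.1 = 164.9090 per 100 000.

Cohort B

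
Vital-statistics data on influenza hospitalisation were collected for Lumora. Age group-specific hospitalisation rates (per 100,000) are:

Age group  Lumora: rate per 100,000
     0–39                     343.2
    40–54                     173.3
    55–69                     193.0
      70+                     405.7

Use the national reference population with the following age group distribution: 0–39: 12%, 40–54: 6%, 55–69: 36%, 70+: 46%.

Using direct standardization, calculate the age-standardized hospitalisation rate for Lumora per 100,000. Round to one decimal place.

307.7

Standard weights: 0.12, 0.06, 0.36, 0.46.
Standardized rate: 0.1200×343.2 + 0.0600×173.3 + 0.3600×193.0 + 0.4600×405.7 = 307.6840 per 100,000.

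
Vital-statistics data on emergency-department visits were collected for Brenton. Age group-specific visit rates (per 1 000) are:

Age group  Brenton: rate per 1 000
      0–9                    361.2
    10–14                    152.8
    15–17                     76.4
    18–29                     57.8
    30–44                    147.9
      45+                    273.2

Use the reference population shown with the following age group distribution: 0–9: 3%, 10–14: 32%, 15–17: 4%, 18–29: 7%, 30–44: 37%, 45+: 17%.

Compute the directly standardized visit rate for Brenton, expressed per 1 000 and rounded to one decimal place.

Standard weights: 0.03, 0.32, 0.04, 0.07, 0.37, 0.17.
Standardized rate: 0.0300×361.2 + 0.3200×152.8 + 0.0400×76.4 + 0.0700×57.8 + 0.3700×147.9 + 0.1700×273.2 = 168.0010 per 1 000.

168.0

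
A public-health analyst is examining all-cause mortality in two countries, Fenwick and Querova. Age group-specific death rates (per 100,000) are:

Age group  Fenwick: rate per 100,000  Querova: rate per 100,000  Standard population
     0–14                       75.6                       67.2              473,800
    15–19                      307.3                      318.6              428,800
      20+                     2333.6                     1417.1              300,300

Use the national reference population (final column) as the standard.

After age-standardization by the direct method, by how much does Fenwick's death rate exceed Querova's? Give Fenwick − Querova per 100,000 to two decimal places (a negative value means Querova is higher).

228.08

Standard total = 1,202,900; weights = 0.3939, 0.3565, 0.2496.
Fenwick: 0.3939×75.6 + 0.3565×307.3 + 0.2496×2333.6 = 721.8967 per 100,000.
Querova: 0.3939×67.2 + 0.3565×318.6 + 0.2496×1417.1 = 493.8151 per 100,000.
Difference = 721.8967 − 493.8151 = 228.0817.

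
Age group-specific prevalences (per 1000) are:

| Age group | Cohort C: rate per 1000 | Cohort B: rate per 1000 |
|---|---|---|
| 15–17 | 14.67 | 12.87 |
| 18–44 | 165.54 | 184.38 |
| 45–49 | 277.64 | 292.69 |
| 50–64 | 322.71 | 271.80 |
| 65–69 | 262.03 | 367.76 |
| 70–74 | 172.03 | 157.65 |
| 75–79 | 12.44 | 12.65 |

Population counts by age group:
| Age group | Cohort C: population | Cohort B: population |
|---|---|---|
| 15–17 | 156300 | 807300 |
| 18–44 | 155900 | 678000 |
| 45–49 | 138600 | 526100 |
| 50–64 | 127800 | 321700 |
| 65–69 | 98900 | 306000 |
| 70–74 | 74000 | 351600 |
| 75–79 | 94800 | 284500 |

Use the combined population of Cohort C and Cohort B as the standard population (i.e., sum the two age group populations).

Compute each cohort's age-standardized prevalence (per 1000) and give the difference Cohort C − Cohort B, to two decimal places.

Combined standard total = 4121500; weights = 0.2338, 0.2023, 0.1613, 0.1091, 0.0982, 0.1033, 0.0920.
Cohort C: 0.2338×14.67 + 0.2023×165.54 + 0.1613×277.64 + 0.1091×322.71 + 0.0982×262.03 + 0.1033×172.03 + 0.0920×12.44 = 161.5469 per 1000.
Cohort B: 0.2338×12.87 + 0.2023×184.38 + 0.1613×292.69 + 0.1091×271.80 + 0.0982×367.76 + 0.1033×157.65 + 0.0920×12.65 = 170.7342 per 1000.
Difference = 161.5469 − 170.7342 = -9.1873.

-9.19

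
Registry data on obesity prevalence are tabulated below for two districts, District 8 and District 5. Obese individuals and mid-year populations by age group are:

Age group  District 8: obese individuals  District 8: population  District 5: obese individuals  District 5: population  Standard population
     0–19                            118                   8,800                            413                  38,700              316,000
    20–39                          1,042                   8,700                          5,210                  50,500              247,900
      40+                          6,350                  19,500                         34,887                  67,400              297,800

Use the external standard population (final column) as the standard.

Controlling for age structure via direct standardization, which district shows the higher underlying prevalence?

Age-specific rates per 1,000 for District 8: 13.409, 119.770, 325.641.
For District 5: 10.672, 103.168, 517.611.
Standard total = 861,700; weights = 0.3667, 0.2877, 0.3456.
District 8: 0.3667×13.409 + 0.2877×119.770 + 0.3456×325.641 = 151.9139 per 1,000.
District 5: 0.3667×10.672 + 0.2877×103.168 + 0.3456×517.611 = 212.4781 per 1,000.

District 5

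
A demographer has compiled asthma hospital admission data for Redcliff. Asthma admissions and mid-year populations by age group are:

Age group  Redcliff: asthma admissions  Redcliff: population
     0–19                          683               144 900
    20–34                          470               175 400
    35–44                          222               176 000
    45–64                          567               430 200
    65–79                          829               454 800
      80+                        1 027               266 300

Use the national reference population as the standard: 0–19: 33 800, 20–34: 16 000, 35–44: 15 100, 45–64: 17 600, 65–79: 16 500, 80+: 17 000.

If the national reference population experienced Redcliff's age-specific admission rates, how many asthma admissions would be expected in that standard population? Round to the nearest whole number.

Age-specific rates per 10 000 for Redcliff: 47.14, 26.80, 12.61, 13.18, 18.23, 38.57.
Expected asthma admissions = Σ (standard pop × age-specific rate ÷ 10 000)
= 33 800×47.14/10 000 + 16 000×26.80/10 000 + 15 100×12.61/10 000 + 17 600×13.18/10 000 + 16 500×18.23/10 000 + 17 000×38.57/10 000
= 159.32 + 42.87 + 19.05 + 23.20 + 30.08 + 65.56 = 340.07.

340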